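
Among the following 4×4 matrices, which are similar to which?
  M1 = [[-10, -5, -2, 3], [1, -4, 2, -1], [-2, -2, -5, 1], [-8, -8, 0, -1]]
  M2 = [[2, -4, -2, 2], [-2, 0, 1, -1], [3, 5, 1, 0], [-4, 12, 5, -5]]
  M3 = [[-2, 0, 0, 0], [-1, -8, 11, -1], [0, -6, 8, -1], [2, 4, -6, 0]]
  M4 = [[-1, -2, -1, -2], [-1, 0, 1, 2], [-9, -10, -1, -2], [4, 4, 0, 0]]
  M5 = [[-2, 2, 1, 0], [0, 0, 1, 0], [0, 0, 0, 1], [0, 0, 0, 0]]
3 classes: {M1}, {M2, M3, M5}, {M4}

Characteristic polynomials: χ_{M1} = (x + 5)^4, χ_{M2} = x^3(x + 2), χ_{M3} = x^3(x + 2), χ_{M4} = x^3(x + 2), χ_{M5} = x^3(x + 2).

{M1}: invariant factors (x + 5)^2, (x + 5)^2.

{M2, M3, M5}: invariant factors x^3(x + 2).

{M4}: invariant factors x, x^2(x + 2).

Matrices are similar if and only if their invariant-factor lists agree; the partition into similarity classes is {M1}, {M2, M3, M5}, {M4}.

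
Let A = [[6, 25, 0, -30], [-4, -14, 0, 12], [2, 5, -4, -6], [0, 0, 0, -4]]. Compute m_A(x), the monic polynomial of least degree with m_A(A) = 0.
The characteristic polynomial factors as (x + 4)^4. The minimal polynomial is ∏(x - λ)^{k_λ} where k_λ is the size of the largest Jordan block at λ.

For λ = -4: rank(A + 4I) = 1, and the largest Jordan block has size 2 (the smallest k with rank((A + 4I)^k) = rank((A + 4I)^(k+1))).

So m_A(x) = (x + 4)^2.

m_A(x) = (x + 4)^2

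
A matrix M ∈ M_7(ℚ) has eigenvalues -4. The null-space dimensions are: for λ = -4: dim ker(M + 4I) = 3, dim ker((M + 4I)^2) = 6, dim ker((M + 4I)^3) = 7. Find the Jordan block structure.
Jordan blocks: (-4, 3), (-4, 2), (-4, 2)

λ = -4: successive nullity increments [3, 3, 1] count blocks of size ≥ k; block sizes are [3, 2, 2].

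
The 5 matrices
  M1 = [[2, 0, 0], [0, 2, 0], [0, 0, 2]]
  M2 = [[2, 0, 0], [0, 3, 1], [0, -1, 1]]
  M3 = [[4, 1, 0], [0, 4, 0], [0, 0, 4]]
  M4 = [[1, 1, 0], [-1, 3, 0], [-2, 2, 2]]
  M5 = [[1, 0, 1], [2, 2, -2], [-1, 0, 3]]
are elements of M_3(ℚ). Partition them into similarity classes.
Characteristic polynomials: χ_{M1} = (x - 2)^3, χ_{M2} = (x - 2)^3, χ_{M3} = (x - 4)^3, χ_{M4} = (x - 2)^3, χ_{M5} = (x - 2)^3.

{M1}: invariant factors x - 2, x - 2, x - 2.

{M2, M4, M5}: invariant factors x - 2, (x - 2)^2.

{M3}: invariant factors x - 4, (x - 4)^2.

Matrices are similar if and only if their invariant-factor lists agree; the partition into similarity classes is {M1}, {M2, M4, M5}, {M3}.

3 classes: {M1}, {M2, M4, M5}, {M3}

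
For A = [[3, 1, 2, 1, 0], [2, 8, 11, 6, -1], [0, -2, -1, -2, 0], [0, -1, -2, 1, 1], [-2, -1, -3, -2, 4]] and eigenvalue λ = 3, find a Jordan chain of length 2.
We seek v_1 ∈ ker((A - 3I)^2) \ ker(A - 3I), then set v_{i+1} = (A - 3I) v_i.

One such chain is v_1 = [[-1, -4, 2, 0, 1]]^T, v_2 = [[0, -1, 0, 1, 1]]^T. Check: (A - 3I) v_2 = [[0, 0, 0, 0, 0]]^T = 0.

v_1 = [[-1, -4, 2, 0, 1]]^T, v_2 = [[0, -1, 0, 1, 1]]^T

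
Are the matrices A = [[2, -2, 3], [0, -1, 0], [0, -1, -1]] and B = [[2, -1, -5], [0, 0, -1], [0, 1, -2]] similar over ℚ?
Two matrices over a field are similar if and only if they have the same invariant factors.

Both A and B have characteristic polynomial (x - 2)(x + 1)^2 and minimal polynomial (x - 2)(x + 1)^2. Computing further, both have invariant factors (x - 2)(x + 1)^2. Hence A and B are similar.

Yes.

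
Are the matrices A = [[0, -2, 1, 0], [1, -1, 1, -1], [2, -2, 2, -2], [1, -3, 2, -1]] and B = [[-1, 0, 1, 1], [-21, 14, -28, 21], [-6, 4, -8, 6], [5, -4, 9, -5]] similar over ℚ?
Yes.

Two matrices over a field are similar if and only if they have the same invariant factors.

Both A and B have characteristic polynomial x^4 and minimal polynomial x^2. Computing further, both have invariant factors x^2, x^2. Hence A and B are similar.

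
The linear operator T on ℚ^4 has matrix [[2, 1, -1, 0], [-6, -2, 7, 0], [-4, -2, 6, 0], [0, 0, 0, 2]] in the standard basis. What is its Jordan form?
J = [[2, 1, 0, 0], [0, 2, 1, 0], [0, 0, 2, 0], [0, 0, 0, 2]]

The characteristic polynomial is det(xI - A) = (x - 2)^4, so the eigenvalues are 2 (algebraic multiplicity 4).

For λ = 2: rank(A - 2I) = 2, rank((A - 2I)^2) = 1, rank((A - 2I)^3) = 0. The eigenspace has dimension 4 - 2 = 2, so there are 2 Jordan blocks; the rank sequence gives block sizes [3, 1].

Assembling the blocks gives the Jordan form J above.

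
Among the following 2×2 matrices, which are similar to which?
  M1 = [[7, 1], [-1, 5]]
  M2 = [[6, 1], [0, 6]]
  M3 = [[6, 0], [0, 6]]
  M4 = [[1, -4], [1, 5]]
Characteristic polynomials: χ_{M1} = (x - 6)^2, χ_{M2} = (x - 6)^2, χ_{M3} = (x - 6)^2, χ_{M4} = (x - 3)^2.

{M1, M2}: invariant factors (x - 6)^2.

{M3}: invariant factors x - 6, x - 6.

{M4}: invariant factors (x - 3)^2.

Matrices are similar if and only if their invariant-factor lists agree; the partition into similarity classes is {M1, M2}, {M3}, {M4}.

3 classes: {M1, M2}, {M3}, {M4}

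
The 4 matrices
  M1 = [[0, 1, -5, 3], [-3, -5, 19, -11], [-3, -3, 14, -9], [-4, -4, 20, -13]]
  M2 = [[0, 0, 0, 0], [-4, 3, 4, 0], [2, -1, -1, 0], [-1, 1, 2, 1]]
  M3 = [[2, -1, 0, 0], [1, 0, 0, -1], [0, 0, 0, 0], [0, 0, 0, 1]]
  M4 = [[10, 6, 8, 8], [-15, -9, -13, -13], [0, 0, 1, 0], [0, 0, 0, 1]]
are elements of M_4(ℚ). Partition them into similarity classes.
Characteristic polynomials: χ_{M1} = (x + 1)^4, χ_{M2} = x(x - 1)^3, χ_{M3} = x(x - 1)^3, χ_{M4} = x(x - 1)^3.

{M1}: invariant factors x + 1, (x + 1)^3.

{M2, M4}: invariant factors x - 1, x(x - 1)^2.

{M3}: invariant factors x(x - 1)^3.

Matrices are similar if and only if their invariant-factor lists agree; the partition into similarity classes is {M1}, {M2, M4}, {M3}.

3 classes: {M1}, {M2, M4}, {M3}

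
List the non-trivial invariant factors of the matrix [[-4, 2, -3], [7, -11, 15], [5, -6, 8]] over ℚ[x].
(x + 1)(x + 3)^2

The Jordan structure of A has elementary divisors (x + 3)^2, (x + 1). Arranging the block sizes at each eigenvalue in decreasing order and taking row products gives the invariant factors.

Invariant factors (smallest first, each dividing the next): (x + 1)(x + 3)^2.

Check: the last factor (x + 1)(x + 3)^2 is the minimal polynomial, and the product (x + 1)(x + 3)^2 is the characteristic polynomial.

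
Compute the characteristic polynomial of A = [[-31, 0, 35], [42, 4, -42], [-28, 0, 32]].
χ_A(x) = (x - 4)^2(x + 3)

xI - A = [[x + 31, 0, -35], [-42, x - 4, 42], [28, 0, x - 32]].

Expanding det(xI - A) along the first row:
det(xI - A) = + (x + 31)·det([[x - 4, 42], [0, x - 32]]) - (0)·det([[-42, 42], [28, x - 32]]) + (-35)·det([[-42, x - 4], [28, 0]]).

Evaluating gives χ_A(x) = x^3 - 5x^2 - 8x + 48 = (x - 4)^2(x + 3).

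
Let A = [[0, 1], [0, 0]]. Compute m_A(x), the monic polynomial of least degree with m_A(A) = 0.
m_A(x) = x^2

The characteristic polynomial factors as x^2. The minimal polynomial is ∏(x - λ)^{k_λ} where k_λ is the size of the largest Jordan block at λ.

For λ = 0: rank(A) = 1, and the largest Jordan block has size 2 (the smallest k with rank(A^k) = rank(A^(k+1))).

So m_A(x) = x^2.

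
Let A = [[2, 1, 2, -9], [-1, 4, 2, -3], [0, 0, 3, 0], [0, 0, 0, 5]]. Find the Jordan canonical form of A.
The characteristic polynomial is det(xI - A) = (x - 5)(x - 3)^3, so the eigenvalues are 3 (algebraic multiplicity 3), 5 (algebraic multiplicity 1).

For λ = 3: rank(A - 3I) = 2, rank((A - 3I)^2) = 1. The eigenspace has dimension 4 - 2 = 2, so there are 2 Jordan blocks; the rank sequence gives block sizes [2, 1].

For λ = 5: algebraic multiplicity 1 gives one 1×1 block.

Assembling the blocks gives the Jordan form J above.

J = [[3, 1, 0, 0], [0, 3, 0, 0], [0, 0, 3, 0], [0, 0, 0, 5]]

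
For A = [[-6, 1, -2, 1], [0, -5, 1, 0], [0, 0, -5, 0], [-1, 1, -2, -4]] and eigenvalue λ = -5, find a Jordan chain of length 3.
We seek v_1 ∈ ker((A + 5I)^3) \ ker((A + 5I)^2), then set v_{i+1} = (A + 5I) v_i.

One such chain is v_1 = [[-1, 0, 1, 1]]^T, v_2 = [[0, 1, 0, 0]]^T, v_3 = [[1, 0, 0, 1]]^T. Check: (A + 5I) v_3 = [[0, 0, 0, 0]]^T = 0.

v_1 = [[-1, 0, 1, 1]]^T, v_2 = [[0, 1, 0, 0]]^T, v_3 = [[1, 0, 0, 1]]^T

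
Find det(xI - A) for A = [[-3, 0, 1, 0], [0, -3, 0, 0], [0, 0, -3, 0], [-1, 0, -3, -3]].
xI - A = [[x + 3, 0, -1, 0], [0, x + 3, 0, 0], [0, 0, x + 3, 0], [1, 0, 3, x + 3]].

Expanding det(xI - A) along the first row:
det(xI - A) = + (x + 3)·det([[x + 3, 0, 0], [0, x + 3, 0], [0, 3, x + 3]]) - (0)·det([[0, 0, 0], [0, x + 3, 0], [1, 3, x + 3]]) + (-1)·det([[0, x + 3, 0], [0, 0, 0], [1, 0, x + 3]]) - (0)·det([[0, x + 3, 0], [0, 0, x + 3], [1, 0, 3]]).

Evaluating gives χ_A(x) = x^4 + 12x^3 + 54x^2 + 108x + 81 = (x + 3)^4.

χ_A(x) = (x + 3)^4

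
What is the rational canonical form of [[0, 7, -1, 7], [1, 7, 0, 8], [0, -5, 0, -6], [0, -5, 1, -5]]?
R = [[0, 0, 0, 2], [1, 0, 0, 7], [0, 1, 0, -4], [0, 0, 1, 2]]

The invariant factors of A (the non-unit diagonal entries of the Smith normal form of xI - A over ℚ[x]) are (x - 2)(x^3 + 4x + 1), each dividing the next. The characteristic polynomial is their product, (x - 2)(x^3 + 4x + 1).

The rational canonical form is the block-diagonal matrix of companion matrices C(f_i):
R = [[0, 0, 0, 2], [1, 0, 0, 7], [0, 1, 0, -4], [0, 0, 1, 2]].

Note the characteristic polynomial does not split into linear factors over ℚ, so A has no Jordan form over ℚ; the rational canonical form exists over any field.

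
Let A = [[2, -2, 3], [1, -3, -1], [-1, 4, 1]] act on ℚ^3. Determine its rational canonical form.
The invariant factors of A (the non-unit diagonal entries of the Smith normal form of xI - A over ℚ[x]) are x^3 + 2x - 5, each dividing the next. The characteristic polynomial is their product, x^3 + 2x - 5.

The rational canonical form is the block-diagonal matrix of companion matrices C(f_i):
R = [[0, 0, 5], [1, 0, -2], [0, 1, 0]].

Note the characteristic polynomial does not split into linear factors over ℚ, so A has no Jordan form over ℚ; the rational canonical form exists over any field.

R = [[0, 0, 5], [1, 0, -2], [0, 1, 0]]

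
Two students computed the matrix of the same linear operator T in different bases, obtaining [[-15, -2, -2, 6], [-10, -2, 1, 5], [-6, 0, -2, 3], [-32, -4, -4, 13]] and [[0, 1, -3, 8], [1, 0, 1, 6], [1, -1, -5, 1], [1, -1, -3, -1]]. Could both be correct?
Yes.

Two matrices over a field are similar if and only if they have the same invariant factors.

Both A and B have characteristic polynomial (x - 1)(x + 2)^2(x + 3) and minimal polynomial (x - 1)(x + 2)^2(x + 3). Computing further, both have invariant factors (x - 1)(x + 2)^2(x + 3). Hence A and B are similar.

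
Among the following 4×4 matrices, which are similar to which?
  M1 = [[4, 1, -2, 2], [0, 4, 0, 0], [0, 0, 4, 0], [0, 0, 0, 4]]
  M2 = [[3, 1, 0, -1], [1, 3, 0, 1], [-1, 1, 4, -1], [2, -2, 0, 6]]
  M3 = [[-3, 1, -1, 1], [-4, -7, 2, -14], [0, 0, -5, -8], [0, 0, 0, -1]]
2 classes: {M1, M2}, {M3}

Characteristic polynomials: χ_{M1} = (x - 4)^4, χ_{M2} = (x - 4)^4, χ_{M3} = (x + 1)(x + 5)^3.

{M1, M2}: invariant factors x - 4, x - 4, (x - 4)^2.

{M3}: invariant factors x + 5, (x + 1)(x + 5)^2.

Matrices are similar if and only if their invariant-factor lists agree; the partition into similarity classes is {M1, M2}, {M3}.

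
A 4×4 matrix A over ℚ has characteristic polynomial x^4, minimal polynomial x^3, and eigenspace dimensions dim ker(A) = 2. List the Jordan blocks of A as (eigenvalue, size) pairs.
λ = 0: algebraic multiplicity 4 (exponent in χ_A), largest block size 3 (exponent in m_A), 2 blocks (geometric multiplicity). These force block sizes [3, 1].

Jordan blocks: (0, 3), (0, 1)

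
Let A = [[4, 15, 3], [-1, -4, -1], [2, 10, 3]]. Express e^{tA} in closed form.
A has Jordan form J = [[1, 1, 0], [0, 1, 0], [0, 0, 1]] with A = PJP^{-1}, so e^{tA} = P e^{tJ} P^{-1}.

For a Jordan block J_k(λ), e^{tJ_k(λ)} = e^{λt} · (I + tN + t^2 N^2/2! + ... + t^{k-1} N^{k-1}/(k-1)!) where N is the nilpotent superdiagonal part.

Assembling the blocks and conjugating back gives the entries of e^{tA} as shown above.

e^{tA} = [[(3*t + 1)*e^{t}, 15*t*e^{t}, 3*t*e^{t}], [-t*e^{t}, (1 - 5*t)*e^{t}, -t*e^{t}], [2*t*e^{t}, 10*t*e^{t}, (2*t + 1)*e^{t}]]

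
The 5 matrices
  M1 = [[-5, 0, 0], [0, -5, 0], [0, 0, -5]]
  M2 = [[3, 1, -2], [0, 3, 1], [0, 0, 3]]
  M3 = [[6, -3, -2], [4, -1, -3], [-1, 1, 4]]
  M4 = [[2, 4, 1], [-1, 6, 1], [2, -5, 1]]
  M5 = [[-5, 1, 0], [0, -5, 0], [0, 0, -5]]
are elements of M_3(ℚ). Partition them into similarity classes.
Characteristic polynomials: χ_{M1} = (x + 5)^3, χ_{M2} = (x - 3)^3, χ_{M3} = (x - 3)^3, χ_{M4} = (x - 3)^3, χ_{M5} = (x + 5)^3.

{M1}: invariant factors x + 5, x + 5, x + 5.

{M2, M3, M4}: invariant factors (x - 3)^3.

{M5}: invariant factors x + 5, (x + 5)^2.

Matrices are similar if and only if their invariant-factor lists agree; the partition into similarity classes is {M1}, {M2, M3, M4}, {M5}.

3 classes: {M1}, {M2, M3, M4}, {M5}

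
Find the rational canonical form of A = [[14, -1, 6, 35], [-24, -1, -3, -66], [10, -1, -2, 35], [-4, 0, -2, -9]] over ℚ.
R = [[0, 0, 0, -12], [1, 0, 0, -35], [0, 1, 0, 16], [0, 0, 1, 2]]

The invariant factors of A (the non-unit diagonal entries of the Smith normal form of xI - A over ℚ[x]) are (x - 3)(x + 4)(x^2 - 3x - 1), each dividing the next. The characteristic polynomial is their product, (x - 3)(x + 4)(x^2 - 3x - 1).

The rational canonical form is the block-diagonal matrix of companion matrices C(f_i):
R = [[0, 0, 0, -12], [1, 0, 0, -35], [0, 1, 0, 16], [0, 0, 1, 2]].

Note the characteristic polynomial does not split into linear factors over ℚ, so A has no Jordan form over ℚ; the rational canonical form exists over any field.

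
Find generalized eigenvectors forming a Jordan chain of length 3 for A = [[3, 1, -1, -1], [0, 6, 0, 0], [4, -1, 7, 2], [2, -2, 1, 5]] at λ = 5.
We seek v_1 ∈ ker((A - 5I)^3) \ ker((A - 5I)^2), then set v_{i+1} = (A - 5I) v_i.

One such chain is v_1 = [[1, 0, -1, 0]]^T, v_2 = [[-1, 0, 2, 1]]^T, v_3 = [[-1, 0, 2, 0]]^T. Check: (A - 5I) v_3 = [[0, 0, 0, 0]]^T = 0.

v_1 = [[1, 0, -1, 0]]^T, v_2 = [[-1, 0, 2, 1]]^T, v_3 = [[-1, 0, 2, 0]]^T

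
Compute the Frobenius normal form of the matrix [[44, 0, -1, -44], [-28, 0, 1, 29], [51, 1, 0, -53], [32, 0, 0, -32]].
The invariant factors of A (the non-unit diagonal entries of the Smith normal form of xI - A over ℚ[x]) are (x - 4)^2(x^2 - 4x + 2), each dividing the next. The characteristic polynomial is their product, (x - 4)^2(x^2 - 4x + 2).

The rational canonical form is the block-diagonal matrix of companion matrices C(f_i):
R = [[0, 0, 0, -32], [1, 0, 0, 80], [0, 1, 0, -50], [0, 0, 1, 12]].

Note the characteristic polynomial does not split into linear factors over ℚ, so A has no Jordan form over ℚ; the rational canonical form exists over any field.

R = [[0, 0, 0, -32], [1, 0, 0, 80], [0, 1, 0, -50], [0, 0, 1, 12]]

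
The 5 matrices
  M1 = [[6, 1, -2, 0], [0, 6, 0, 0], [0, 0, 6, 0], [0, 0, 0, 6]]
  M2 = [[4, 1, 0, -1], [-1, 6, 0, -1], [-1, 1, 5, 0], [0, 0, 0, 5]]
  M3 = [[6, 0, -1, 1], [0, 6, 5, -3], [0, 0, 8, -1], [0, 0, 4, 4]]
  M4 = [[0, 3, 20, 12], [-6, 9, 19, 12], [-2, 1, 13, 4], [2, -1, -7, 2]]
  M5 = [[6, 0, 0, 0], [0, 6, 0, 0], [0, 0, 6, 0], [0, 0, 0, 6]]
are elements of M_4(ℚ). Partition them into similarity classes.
Characteristic polynomials: χ_{M1} = (x - 6)^4, χ_{M2} = (x - 5)^4, χ_{M3} = (x - 6)^4, χ_{M4} = (x - 6)^4, χ_{M5} = (x - 6)^4.

{M1}: invariant factors x - 6, x - 6, (x - 6)^2.

{M2}: invariant factors (x - 5)^2, (x - 5)^2.

{M3, M4}: invariant factors x - 6, (x - 6)^3.

{M5}: invariant factors x - 6, x - 6, x - 6, x - 6.

Matrices are similar if and only if their invariant-factor lists agree; the partition into similarity classes is {M1}, {M2}, {M3, M4}, {M5}.

4 classes: {M1}, {M2}, {M3, M4}, {M5}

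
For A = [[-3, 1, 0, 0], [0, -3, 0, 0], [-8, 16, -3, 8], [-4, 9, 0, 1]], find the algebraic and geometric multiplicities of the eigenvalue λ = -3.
The characteristic polynomial is (x - 1)(x + 3)^3, so the factor x + 3 appears with exponent 3: the algebraic multiplicity is 3.

rank(A + 3I) = 2, so the eigenspace has dimension 4 - 2 = 2: the geometric multiplicity is 2.

Since 2 < 3, A is not diagonalizable.

algebraic multiplicity 3, geometric multiplicity 2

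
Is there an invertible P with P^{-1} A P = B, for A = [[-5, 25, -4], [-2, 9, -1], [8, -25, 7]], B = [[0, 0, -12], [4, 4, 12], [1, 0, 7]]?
Both have characteristic polynomial (x - 4)^2(x - 3), but the minimal polynomial of A is (x - 4)^2(x - 3) while the minimal polynomial of B is (x - 4)(x - 3). The minimal polynomial is a similarity invariant, so A and B are not similar.

No.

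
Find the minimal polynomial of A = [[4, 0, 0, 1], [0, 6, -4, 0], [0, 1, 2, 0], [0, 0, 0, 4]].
m_A(x) = (x - 4)^2

The characteristic polynomial factors as (x - 4)^4. The minimal polynomial is ∏(x - λ)^{k_λ} where k_λ is the size of the largest Jordan block at λ.

For λ = 4: rank(A - 4I) = 2, and the largest Jordan block has size 2 (the smallest k with rank((A - 4I)^k) = rank((A - 4I)^(k+1))).

So m_A(x) = (x - 4)^2.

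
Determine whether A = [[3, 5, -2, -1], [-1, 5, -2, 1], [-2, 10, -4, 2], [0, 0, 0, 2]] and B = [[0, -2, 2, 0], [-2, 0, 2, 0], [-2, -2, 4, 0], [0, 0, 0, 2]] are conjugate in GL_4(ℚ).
No.

Both have characteristic polynomial x(x - 2)^3, but the minimal polynomial of A is x(x - 2)^2 while the minimal polynomial of B is x(x - 2). The minimal polynomial is a similarity invariant, so A and B are not similar.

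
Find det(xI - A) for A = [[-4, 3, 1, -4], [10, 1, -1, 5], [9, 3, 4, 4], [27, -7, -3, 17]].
xI - A = [[x + 4, -3, -1, 4], [-10, x - 1, 1, -5], [-9, -3, x - 4, -4], [-27, 7, 3, x - 17]].

Expanding det(xI - A) along the first row:
det(xI - A) = + (x + 4)·det([[x - 1, 1, -5], [-3, x - 4, -4], [7, 3, x - 17]]) - (-3)·det([[-10, 1, -5], [-9, x - 4, -4], [-27, 3, x - 17]]) + (-1)·det([[-10, x - 1, -5], [-9, -3, -4], [-27, 7, x - 17]]) - (4)·det([[-10, x - 1, 1], [-9, -3, x - 4], [-27, 7, 3]]).

Evaluating gives χ_A(x) = x^4 - 18x^3 + 120x^2 - 350x + 375 = (x - 5)^3(x - 3).

χ_A(x) = (x - 5)^3(x - 3)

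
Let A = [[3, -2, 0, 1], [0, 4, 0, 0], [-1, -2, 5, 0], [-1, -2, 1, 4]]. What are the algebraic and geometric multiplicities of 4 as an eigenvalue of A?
The characteristic polynomial is (x - 4)^4, so the factor x - 4 appears with exponent 4: the algebraic multiplicity is 4.

rank(A - 4I) = 2, so the eigenspace has dimension 4 - 2 = 2: the geometric multiplicity is 2.

Since 2 < 4, A is not diagonalizable.

algebraic multiplicity 4, geometric multiplicity 2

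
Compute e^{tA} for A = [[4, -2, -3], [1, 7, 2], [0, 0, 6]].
A has Jordan form J = [[5, 0, 0], [0, 6, 1], [0, 0, 6]] with A = PJP^{-1}, so e^{tA} = P e^{tJ} P^{-1}.

For a Jordan block J_k(λ), e^{tJ_k(λ)} = e^{λt} · (I + tN + t^2 N^2/2! + ... + t^{k-1} N^{k-1}/(k-1)!) where N is the nilpotent superdiagonal part.

Assembling the blocks and conjugating back gives the entries of e^{tA} as shown above.

e^{tA} = [[(2 - e^{t})*e^{5*t}, 2*(1 - e^{t})*e^{5*t}, (-t*e^{t} - 2*e^{t} + 2)*e^{5*t}], [(e^{t} - 1)*e^{5*t}, (2*e^{t} - 1)*e^{5*t}, (t*e^{t} + e^{t} - 1)*e^{5*t}], [0, 0, e^{6*t}]]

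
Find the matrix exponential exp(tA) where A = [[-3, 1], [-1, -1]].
A has Jordan form J = [[-2, 1], [0, -2]] with A = PJP^{-1}, so e^{tA} = P e^{tJ} P^{-1}.

For a Jordan block J_k(λ), e^{tJ_k(λ)} = e^{λt} · (I + tN + t^2 N^2/2! + ... + t^{k-1} N^{k-1}/(k-1)!) where N is the nilpotent superdiagonal part.

Assembling the blocks and conjugating back gives the entries of e^{tA} as shown above.

e^{tA} = [[(1 - t)*e^{-2*t}, t*e^{-2*t}], [-t*e^{-2*t}, (t + 1)*e^{-2*t}]]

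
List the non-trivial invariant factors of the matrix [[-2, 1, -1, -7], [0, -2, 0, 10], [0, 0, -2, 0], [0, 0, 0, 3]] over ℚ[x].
x + 2, (x - 3)(x + 2)^2

The Jordan structure of A has elementary divisors (x + 2)^2, (x + 2), (x - 3). Arranging the block sizes at each eigenvalue in decreasing order and taking row products gives the invariant factors.

Invariant factors (smallest first, each dividing the next): x + 2, (x - 3)(x + 2)^2.

Check: the last factor (x - 3)(x + 2)^2 is the minimal polynomial, and the product (x - 3)(x + 2)^3 is the characteristic polynomial.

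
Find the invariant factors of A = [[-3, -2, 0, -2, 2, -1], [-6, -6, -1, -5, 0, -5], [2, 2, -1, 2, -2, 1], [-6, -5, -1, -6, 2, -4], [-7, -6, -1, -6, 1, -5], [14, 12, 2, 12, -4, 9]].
(x + 1)^2, (x + 1)^2, (x + 1)^2

The Jordan structure of A has elementary divisors (x + 1)^2, (x + 1)^2, (x + 1)^2. Arranging the block sizes at each eigenvalue in decreasing order and taking row products gives the invariant factors.

Invariant factors (smallest first, each dividing the next): (x + 1)^2, (x + 1)^2, (x + 1)^2.

Check: the last factor (x + 1)^2 is the minimal polynomial, and the product (x + 1)^6 is the characteristic polynomial.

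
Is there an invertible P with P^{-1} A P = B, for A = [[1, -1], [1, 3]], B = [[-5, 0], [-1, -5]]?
trace(A) = 4 but trace(B) = -10. The trace is a similarity invariant, so A and B are not similar.

No.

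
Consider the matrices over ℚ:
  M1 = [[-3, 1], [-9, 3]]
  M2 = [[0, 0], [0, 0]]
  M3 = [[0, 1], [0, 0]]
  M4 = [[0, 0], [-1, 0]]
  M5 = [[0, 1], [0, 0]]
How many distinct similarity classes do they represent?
2 classes: {M1, M3, M4, M5}, {M2}

Characteristic polynomials: χ_{M1} = x^2, χ_{M2} = x^2, χ_{M3} = x^2, χ_{M4} = x^2, χ_{M5} = x^2.

{M1, M3, M4, M5}: invariant factors x^2.

{M2}: invariant factors x, x.

Matrices are similar if and only if their invariant-factor lists agree; the partition into similarity classes is {M1, M3, M4, M5}, {M2}.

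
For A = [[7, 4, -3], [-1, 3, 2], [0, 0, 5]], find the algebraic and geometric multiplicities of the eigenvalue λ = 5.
The characteristic polynomial is (x - 5)^3, so the factor x - 5 appears with exponent 3: the algebraic multiplicity is 3.

rank(A - 5I) = 2, so the eigenspace has dimension 3 - 2 = 1: the geometric multiplicity is 1.

Since 1 < 3, A is not diagonalizable.

algebraic multiplicity 3, geometric multiplicity 1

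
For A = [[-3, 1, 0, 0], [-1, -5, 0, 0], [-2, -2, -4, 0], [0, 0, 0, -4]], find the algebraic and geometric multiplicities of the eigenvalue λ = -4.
The characteristic polynomial is (x + 4)^4, so the factor x + 4 appears with exponent 4: the algebraic multiplicity is 4.

rank(A + 4I) = 1, so the eigenspace has dimension 4 - 1 = 3: the geometric multiplicity is 3.

Since 3 < 4, A is not diagonalizable.

algebraic multiplicity 4, geometric multiplicity 3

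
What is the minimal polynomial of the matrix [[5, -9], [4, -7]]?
The characteristic polynomial factors as (x + 1)^2. The minimal polynomial is ∏(x - λ)^{k_λ} where k_λ is the size of the largest Jordan block at λ.

For λ = -1: rank(A + I) = 1, and the largest Jordan block has size 2 (the smallest k with rank((A + I)^k) = rank((A + I)^(k+1))).

So m_A(x) = (x + 1)^2.

m_A(x) = (x + 1)^2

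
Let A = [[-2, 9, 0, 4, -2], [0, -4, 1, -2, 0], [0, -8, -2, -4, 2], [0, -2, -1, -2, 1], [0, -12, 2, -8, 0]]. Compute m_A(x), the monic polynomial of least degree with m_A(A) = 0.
m_A(x) = (x + 2)^3

The characteristic polynomial factors as (x + 2)^5. The minimal polynomial is ∏(x - λ)^{k_λ} where k_λ is the size of the largest Jordan block at λ.

For λ = -2: rank(A + 2I) = 3, and the largest Jordan block has size 3 (the smallest k with rank((A + 2I)^k) = rank((A + 2I)^(k+1))).

So m_A(x) = (x + 2)^3.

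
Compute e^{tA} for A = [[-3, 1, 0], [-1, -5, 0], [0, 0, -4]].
A has Jordan form J = [[-4, 1, 0], [0, -4, 0], [0, 0, -4]] with A = PJP^{-1}, so e^{tA} = P e^{tJ} P^{-1}.

For a Jordan block J_k(λ), e^{tJ_k(λ)} = e^{λt} · (I + tN + t^2 N^2/2! + ... + t^{k-1} N^{k-1}/(k-1)!) where N is the nilpotent superdiagonal part.

Assembling the blocks and conjugating back gives the entries of e^{tA} as shown above.

e^{tA} = [[(t + 1)*e^{-4*t}, t*e^{-4*t}, 0], [-t*e^{-4*t}, (1 - t)*e^{-4*t}, 0], [0, 0, e^{-4*t}]]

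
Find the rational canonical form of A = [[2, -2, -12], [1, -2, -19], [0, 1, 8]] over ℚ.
The invariant factors of A (the non-unit diagonal entries of the Smith normal form of xI - A over ℚ[x]) are (x - 5)(x - 2)(x - 1), each dividing the next. The characteristic polynomial is their product, (x - 5)(x - 2)(x - 1).

The rational canonical form is the block-diagonal matrix of companion matrices C(f_i):
R = [[0, 0, 10], [1, 0, -17], [0, 1, 8]].

R = [[0, 0, 10], [1, 0, -17], [0, 1, 8]]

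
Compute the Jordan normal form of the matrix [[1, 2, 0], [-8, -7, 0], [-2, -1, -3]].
J = [[-3, 1, 0], [0, -3, 0], [0, 0, -3]]

The characteristic polynomial is det(xI - A) = (x + 3)^3, so the eigenvalues are -3 (algebraic multiplicity 3).

For λ = -3: rank(A + 3I) = 1, rank((A + 3I)^2) = 0. The eigenspace has dimension 3 - 1 = 2, so there are 2 Jordan blocks; the rank sequence gives block sizes [2, 1].

Assembling the blocks gives the Jordan form J above.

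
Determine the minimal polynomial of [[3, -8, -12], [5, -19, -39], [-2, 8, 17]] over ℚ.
The characteristic polynomial factors as (x - 1)^2(x + 1). The minimal polynomial is ∏(x - λ)^{k_λ} where k_λ is the size of the largest Jordan block at λ.

For λ = -1: rank(A + I) = 2, and the largest Jordan block has size 1 (the smallest k with rank((A + I)^k) = rank((A + I)^(k+1))).
For λ = 1: rank(A - I) = 2, and the largest Jordan block has size 2 (the smallest k with rank((A - I)^k) = rank((A - I)^(k+1))).

So m_A(x) = (x - 1)^2(x + 1).

m_A(x) = (x - 1)^2(x + 1)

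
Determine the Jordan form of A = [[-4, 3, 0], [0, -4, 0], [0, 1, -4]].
J = [[-4, 1, 0], [0, -4, 0], [0, 0, -4]]

The characteristic polynomial is det(xI - A) = (x + 4)^3, so the eigenvalues are -4 (algebraic multiplicity 3).

For λ = -4: rank(A + 4I) = 1, rank((A + 4I)^2) = 0. The eigenspace has dimension 3 - 1 = 2, so there are 2 Jordan blocks; the rank sequence gives block sizes [2, 1].

Assembling the blocks gives the Jordan form J above.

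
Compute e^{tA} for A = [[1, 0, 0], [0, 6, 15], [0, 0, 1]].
e^{tA} = [[e^{t}, 0, 0], [0, e^{6*t}, 3*(e^{5*t} - 1)*e^{t}], [0, 0, e^{t}]]

A has Jordan form J = [[1, 0, 0], [0, 1, 0], [0, 0, 6]] with A = PJP^{-1}, so e^{tA} = P e^{tJ} P^{-1}.

For a Jordan block J_k(λ), e^{tJ_k(λ)} = e^{λt} · (I + tN + t^2 N^2/2! + ... + t^{k-1} N^{k-1}/(k-1)!) where N is the nilpotent superdiagonal part.

Assembling the blocks and conjugating back gives the entries of e^{tA} as shown above.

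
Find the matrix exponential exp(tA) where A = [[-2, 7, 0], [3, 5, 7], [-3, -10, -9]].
A has Jordan form J = [[-2, 1, 0], [0, -2, 1], [0, 0, -2]] with A = PJP^{-1}, so e^{tA} = P e^{tJ} P^{-1}.

For a Jordan block J_k(λ), e^{tJ_k(λ)} = e^{λt} · (I + tN + t^2 N^2/2! + ... + t^{k-1} N^{k-1}/(k-1)!) where N is the nilpotent superdiagonal part.

Assembling the blocks and conjugating back gives the entries of e^{tA} as shown above.

e^{tA} = [[(21*t^2 + 2)*e^{-2*t}/2, 7*t*(7*t + 2)*e^{-2*t}/2, 49*t^2*e^{-2*t}/2], [3*t*e^{-2*t}, (7*t + 1)*e^{-2*t}, 7*t*e^{-2*t}], [3*t*(-3*t - 2)*e^{-2*t}/2, t*(-21*t - 20)*e^{-2*t}/2, (-21*t^2 - 14*t + 2)*e^{-2*t}/2]]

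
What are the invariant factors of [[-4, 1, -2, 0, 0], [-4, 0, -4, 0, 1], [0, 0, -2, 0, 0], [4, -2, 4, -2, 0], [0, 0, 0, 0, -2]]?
The Jordan structure of A has elementary divisors (x + 2)^3, (x + 2), (x + 2). Arranging the block sizes at each eigenvalue in decreasing order and taking row products gives the invariant factors.

Invariant factors (smallest first, each dividing the next): x + 2, x + 2, (x + 2)^3.

Check: the last factor (x + 2)^3 is the minimal polynomial, and the product (x + 2)^5 is the characteristic polynomial.

x + 2, x + 2, (x + 2)^3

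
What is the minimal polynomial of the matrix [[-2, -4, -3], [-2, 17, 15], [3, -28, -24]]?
The characteristic polynomial factors as (x + 3)^3. The minimal polynomial is ∏(x - λ)^{k_λ} where k_λ is the size of the largest Jordan block at λ.

For λ = -3: rank(A + 3I) = 2, and the largest Jordan block has size 3 (the smallest k with rank((A + 3I)^k) = rank((A + 3I)^(k+1))).

So m_A(x) = (x + 3)^3.

m_A(x) = (x + 3)^3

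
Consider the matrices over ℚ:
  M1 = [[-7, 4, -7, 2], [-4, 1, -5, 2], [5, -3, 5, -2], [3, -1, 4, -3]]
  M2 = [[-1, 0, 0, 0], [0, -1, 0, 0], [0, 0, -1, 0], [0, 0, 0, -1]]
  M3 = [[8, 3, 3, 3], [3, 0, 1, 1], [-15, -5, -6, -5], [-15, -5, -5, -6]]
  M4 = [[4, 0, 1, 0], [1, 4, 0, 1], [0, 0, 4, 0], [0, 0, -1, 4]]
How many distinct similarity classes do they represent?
4 classes: {M1}, {M2}, {M3}, {M4}

Characteristic polynomials: χ_{M1} = (x + 1)^4, χ_{M2} = (x + 1)^4, χ_{M3} = (x + 1)^4, χ_{M4} = (x - 4)^4.

{M1}: invariant factors x + 1, (x + 1)^3.

{M2}: invariant factors x + 1, x + 1, x + 1, x + 1.

{M3}: invariant factors x + 1, x + 1, (x + 1)^2.

{M4}: invariant factors (x - 4)^2, (x - 4)^2.

Matrices are similar if and only if their invariant-factor lists agree; the partition into similarity classes is {M1}, {M2}, {M3}, {M4}.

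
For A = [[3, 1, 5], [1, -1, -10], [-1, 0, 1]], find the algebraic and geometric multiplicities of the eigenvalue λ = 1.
The characteristic polynomial is (x - 1)^3, so the factor x - 1 appears with exponent 3: the algebraic multiplicity is 3.

rank(A - I) = 2, so the eigenspace has dimension 3 - 2 = 1: the geometric multiplicity is 1.

Since 1 < 3, A is not diagonalizable.

algebraic multiplicity 3, geometric multiplicity 1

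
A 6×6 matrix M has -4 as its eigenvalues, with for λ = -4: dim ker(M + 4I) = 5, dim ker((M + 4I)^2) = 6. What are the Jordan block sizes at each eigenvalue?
λ = -4: successive nullity increments [5, 1] count blocks of size ≥ k; block sizes are [2, 1, 1, 1, 1].

Jordan blocks: (-4, 2), (-4, 1), (-4, 1), (-4, 1), (-4, 1)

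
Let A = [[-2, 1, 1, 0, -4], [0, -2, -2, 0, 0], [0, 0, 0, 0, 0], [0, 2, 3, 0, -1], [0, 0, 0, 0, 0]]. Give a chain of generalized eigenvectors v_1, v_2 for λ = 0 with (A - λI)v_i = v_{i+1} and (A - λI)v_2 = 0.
v_1 = [[-2, -2, 2, 1, 1]]^T, v_2 = [[0, 0, 0, 1, 0]]^T

We seek v_1 ∈ ker(A^2) \ ker(A), then set v_{i+1} = A v_i.

One such chain is v_1 = [[-2, -2, 2, 1, 1]]^T, v_2 = [[0, 0, 0, 1, 0]]^T. Check: A v_2 = [[0, 0, 0, 0, 0]]^T = 0.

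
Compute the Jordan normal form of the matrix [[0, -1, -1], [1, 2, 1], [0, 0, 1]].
The characteristic polynomial is det(xI - A) = (x - 1)^3, so the eigenvalues are 1 (algebraic multiplicity 3).

For λ = 1: rank(A - I) = 1, rank((A - I)^2) = 0. The eigenspace has dimension 3 - 1 = 2, so there are 2 Jordan blocks; the rank sequence gives block sizes [2, 1].

Assembling the blocks gives the Jordan form J above.

J = [[1, 1, 0], [0, 1, 0], [0, 0, 1]]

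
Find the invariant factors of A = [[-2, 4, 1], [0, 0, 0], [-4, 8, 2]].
The Jordan structure of A has elementary divisors x^2, x. Arranging the block sizes at each eigenvalue in decreasing order and taking row products gives the invariant factors.

Invariant factors (smallest first, each dividing the next): x, x^2.

Check: the last factor x^2 is the minimal polynomial, and the product x^3 is the characteristic polynomial.

x, x^2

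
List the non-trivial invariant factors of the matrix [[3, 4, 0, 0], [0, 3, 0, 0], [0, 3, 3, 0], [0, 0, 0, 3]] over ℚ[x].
x - 3, x - 3, (x - 3)^2

The Jordan structure of A has elementary divisors (x - 3)^2, (x - 3), (x - 3). Arranging the block sizes at each eigenvalue in decreasing order and taking row products gives the invariant factors.

Invariant factors (smallest first, each dividing the next): x - 3, x - 3, (x - 3)^2.

Check: the last factor (x - 3)^2 is the minimal polynomial, and the product (x - 3)^4 is the characteristic polynomial.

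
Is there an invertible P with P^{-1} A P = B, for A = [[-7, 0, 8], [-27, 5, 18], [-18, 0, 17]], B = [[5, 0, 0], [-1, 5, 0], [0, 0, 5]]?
Two matrices over a field are similar if and only if they have the same invariant factors.

Both A and B have characteristic polynomial (x - 5)^3 and minimal polynomial (x - 5)^2. Computing further, both have invariant factors x - 5, (x - 5)^2. Hence A and B are similar.

Yes.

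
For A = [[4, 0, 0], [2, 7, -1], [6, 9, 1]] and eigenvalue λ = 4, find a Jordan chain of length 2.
We seek v_1 ∈ ker((A - 4I)^2) \ ker(A - 4I), then set v_{i+1} = (A - 4I) v_i.

One such chain is v_1 = [[1, 3, 10]]^T, v_2 = [[0, 1, 3]]^T. Check: (A - 4I) v_2 = [[0, 0, 0]]^T = 0.

v_1 = [[1, 3, 10]]^T, v_2 = [[0, 1, 3]]^T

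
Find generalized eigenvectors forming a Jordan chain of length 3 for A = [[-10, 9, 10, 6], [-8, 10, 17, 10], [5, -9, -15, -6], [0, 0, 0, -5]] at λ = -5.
We seek v_1 ∈ ker((A + 5I)^3) \ ker((A + 5I)^2), then set v_{i+1} = (A + 5I) v_i.

One such chain is v_1 = [[-6, -11, 7, 0]]^T, v_2 = [[1, 2, -1, 0]]^T, v_3 = [[3, 5, -3, 0]]^T. Check: (A + 5I) v_3 = [[0, 0, 0, 0]]^T = 0.

v_1 = [[-6, -11, 7, 0]]^T, v_2 = [[1, 2, -1, 0]]^T, v_3 = [[3, 5, -3, 0]]^T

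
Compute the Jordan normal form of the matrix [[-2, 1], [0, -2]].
J = [[-2, 1], [0, -2]]

The characteristic polynomial is det(xI - A) = (x + 2)^2, so the eigenvalues are -2 (algebraic multiplicity 2).

For λ = -2: rank(A + 2I) = 1, rank((A + 2I)^2) = 0. The eigenspace has dimension 2 - 1 = 1, so there is 1 Jordan block; the rank sequence gives block sizes [2].

Assembling the blocks gives the Jordan form J above.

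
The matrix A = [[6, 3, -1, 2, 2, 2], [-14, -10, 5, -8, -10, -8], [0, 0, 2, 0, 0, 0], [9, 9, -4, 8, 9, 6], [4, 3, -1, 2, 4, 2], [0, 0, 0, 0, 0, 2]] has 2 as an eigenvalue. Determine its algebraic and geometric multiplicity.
algebraic multiplicity 6, geometric multiplicity 3

The characteristic polynomial is (x - 2)^6, so the factor x - 2 appears with exponent 6: the algebraic multiplicity is 6.

rank(A - 2I) = 3, so the eigenspace has dimension 6 - 3 = 3: the geometric multiplicity is 3.

Since 3 < 6, A is not diagonalizable.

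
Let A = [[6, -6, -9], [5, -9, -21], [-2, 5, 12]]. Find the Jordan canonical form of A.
J = [[3, 1, 0], [0, 3, 1], [0, 0, 3]]

The characteristic polynomial is det(xI - A) = (x - 3)^3, so the eigenvalues are 3 (algebraic multiplicity 3).

For λ = 3: rank(A - 3I) = 2, rank((A - 3I)^2) = 1, rank((A - 3I)^3) = 0. The eigenspace has dimension 3 - 2 = 1, so there is 1 Jordan block; the rank sequence gives block sizes [3].

Assembling the blocks gives the Jordan form J above.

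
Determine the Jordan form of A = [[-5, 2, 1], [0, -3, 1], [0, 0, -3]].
J = [[-5, 0, 0], [0, -3, 1], [0, 0, -3]]

The characteristic polynomial is det(xI - A) = (x + 3)^2(x + 5), so the eigenvalues are -5 (algebraic multiplicity 1), -3 (algebraic multiplicity 2).

For λ = -5: algebraic multiplicity 1 gives one 1×1 block.

For λ = -3: rank(A + 3I) = 2, rank((A + 3I)^2) = 1. The eigenspace has dimension 3 - 2 = 1, so there is 1 Jordan block; the rank sequence gives block sizes [2].

Assembling the blocks gives the Jordan form J above.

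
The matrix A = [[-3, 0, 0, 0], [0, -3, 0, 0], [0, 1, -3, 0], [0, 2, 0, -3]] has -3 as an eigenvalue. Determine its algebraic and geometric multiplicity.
The characteristic polynomial is (x + 3)^4, so the factor x + 3 appears with exponent 4: the algebraic multiplicity is 4.

rank(A + 3I) = 1, so the eigenspace has dimension 4 - 1 = 3: the geometric multiplicity is 3.

Since 3 < 4, A is not diagonalizable.

algebraic multiplicity 4, geometric multiplicity 3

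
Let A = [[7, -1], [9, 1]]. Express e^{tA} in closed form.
e^{tA} = [[(3*t + 1)*e^{4*t}, -t*e^{4*t}], [9*t*e^{4*t}, (1 - 3*t)*e^{4*t}]]

A has Jordan form J = [[4, 1], [0, 4]] with A = PJP^{-1}, so e^{tA} = P e^{tJ} P^{-1}.

For a Jordan block J_k(λ), e^{tJ_k(λ)} = e^{λt} · (I + tN + t^2 N^2/2! + ... + t^{k-1} N^{k-1}/(k-1)!) where N is the nilpotent superdiagonal part.

Assembling the blocks and conjugating back gives the entries of e^{tA} as shown above.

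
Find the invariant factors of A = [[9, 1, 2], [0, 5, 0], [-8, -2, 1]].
The Jordan structure of A has elementary divisors (x - 5)^2, (x - 5). Arranging the block sizes at each eigenvalue in decreasing order and taking row products gives the invariant factors.

Invariant factors (smallest first, each dividing the next): x - 5, (x - 5)^2.

Check: the last factor (x - 5)^2 is the minimal polynomial, and the product (x - 5)^3 is the characteristic polynomial.

x - 5, (x - 5)^2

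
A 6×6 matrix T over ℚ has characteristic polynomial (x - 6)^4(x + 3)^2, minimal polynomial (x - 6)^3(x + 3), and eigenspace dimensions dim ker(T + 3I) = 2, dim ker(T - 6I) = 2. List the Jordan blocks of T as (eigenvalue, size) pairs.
Jordan blocks: (-3, 1), (-3, 1), (6, 3), (6, 1)

λ = -3: algebraic multiplicity 2 (exponent in χ_T), largest block size 1 (exponent in m_T), 2 blocks (geometric multiplicity). These force block sizes [1, 1].
λ = 6: algebraic multiplicity 4 (exponent in χ_T), largest block size 3 (exponent in m_T), 2 blocks (geometric multiplicity). These force block sizes [3, 1].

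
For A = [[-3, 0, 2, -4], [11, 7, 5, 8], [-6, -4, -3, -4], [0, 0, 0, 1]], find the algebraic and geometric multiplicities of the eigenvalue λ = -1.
algebraic multiplicity 1, geometric multiplicity 1

The characteristic polynomial is (x - 1)^3(x + 1), so the factor x + 1 appears with exponent 1: the algebraic multiplicity is 1.

rank(A + I) = 3, so the eigenspace has dimension 4 - 3 = 1: the geometric multiplicity is 1.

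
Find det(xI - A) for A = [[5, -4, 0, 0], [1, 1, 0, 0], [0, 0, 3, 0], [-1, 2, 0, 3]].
χ_A(x) = (x - 3)^4

xI - A = [[x - 5, 4, 0, 0], [-1, x - 1, 0, 0], [0, 0, x - 3, 0], [1, -2, 0, x - 3]].

Expanding det(xI - A) along the first row:
det(xI - A) = + (x - 5)·det([[x - 1, 0, 0], [0, x - 3, 0], [-2, 0, x - 3]]) - (4)·det([[-1, 0, 0], [0, x - 3, 0], [1, 0, x - 3]]) + (0)·det([[-1, x - 1, 0], [0, 0, 0], [1, -2, x - 3]]) - (0)·det([[-1, x - 1, 0], [0, 0, x - 3], [1, -2, 0]]).

Evaluating gives χ_A(x) = x^4 - 12x^3 + 54x^2 - 108x + 81 = (x - 3)^4.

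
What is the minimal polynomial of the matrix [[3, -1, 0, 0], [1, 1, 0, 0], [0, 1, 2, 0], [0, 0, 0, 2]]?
The characteristic polynomial factors as (x - 2)^4. The minimal polynomial is ∏(x - λ)^{k_λ} where k_λ is the size of the largest Jordan block at λ.

For λ = 2: rank(A - 2I) = 2, and the largest Jordan block has size 3 (the smallest k with rank((A - 2I)^k) = rank((A - 2I)^(k+1))).

So m_A(x) = (x - 2)^3.

m_A(x) = (x - 2)^3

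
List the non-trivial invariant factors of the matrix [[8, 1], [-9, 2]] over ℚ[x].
The Jordan structure of A has elementary divisors (x - 5)^2. Arranging the block sizes at each eigenvalue in decreasing order and taking row products gives the invariant factors.

Invariant factors (smallest first, each dividing the next): (x - 5)^2.

Check: the last factor (x - 5)^2 is the minimal polynomial, and the product (x - 5)^2 is the characteristic polynomial.

(x - 5)^2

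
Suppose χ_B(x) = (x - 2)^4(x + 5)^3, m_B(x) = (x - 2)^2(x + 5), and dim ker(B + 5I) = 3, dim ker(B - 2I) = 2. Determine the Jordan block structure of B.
Jordan blocks: (-5, 1), (-5, 1), (-5, 1), (2, 2), (2, 2)

λ = -5: algebraic multiplicity 3 (exponent in χ_B), largest block size 1 (exponent in m_B), 3 blocks (geometric multiplicity). These force block sizes [1, 1, 1].
λ = 2: algebraic multiplicity 4 (exponent in χ_B), largest block size 2 (exponent in m_B), 2 blocks (geometric multiplicity). These force block sizes [2, 2].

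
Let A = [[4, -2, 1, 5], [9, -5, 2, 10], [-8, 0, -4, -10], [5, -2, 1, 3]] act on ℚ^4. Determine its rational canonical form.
The invariant factors of A (the non-unit diagonal entries of the Smith normal form of xI - A over ℚ[x]) are (x + 2)(x^3 - 5), each dividing the next. The characteristic polynomial is their product, (x + 2)(x^3 - 5).

The rational canonical form is the block-diagonal matrix of companion matrices C(f_i):
R = [[0, 0, 0, 10], [1, 0, 0, 5], [0, 1, 0, 0], [0, 0, 1, -2]].

Note the characteristic polynomial does not split into linear factors over ℚ, so A has no Jordan form over ℚ; the rational canonical form exists over any field.

R = [[0, 0, 0, 10], [1, 0, 0, 5], [0, 1, 0, 0], [0, 0, 1, -2]]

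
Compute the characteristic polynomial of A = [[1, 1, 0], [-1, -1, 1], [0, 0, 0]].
xI - A = [[x - 1, -1, 0], [1, x + 1, -1], [0, 0, x]].

Expanding det(xI - A) along the first row:
det(xI - A) = + (x - 1)·det([[x + 1, -1], [0, x]]) - (-1)·det([[1, -1], [0, x]]) + (0)·det([[1, x + 1], [0, 0]]).

Evaluating gives χ_A(x) = x^3.

χ_A(x) = x^3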